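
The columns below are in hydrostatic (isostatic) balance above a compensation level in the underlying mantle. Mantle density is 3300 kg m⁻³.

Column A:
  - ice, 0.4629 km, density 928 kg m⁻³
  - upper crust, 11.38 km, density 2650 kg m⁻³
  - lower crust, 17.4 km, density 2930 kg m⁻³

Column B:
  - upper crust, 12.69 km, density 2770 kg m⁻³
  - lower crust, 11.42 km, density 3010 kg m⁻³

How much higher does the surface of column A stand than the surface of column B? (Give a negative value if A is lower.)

For any compensation level in the mantle, the mantle terms cancel and isostasy reduces to e = (Σt_A − Σt_B) − (Σ(ρt)_A − Σ(ρt)_B) / ρ_m.
Σt_A = 29.2429 km; Σt_B = 24.11 km; Σ(ρt)_A = 81568.5712; Σ(ρt)_B = 69525.5 (in km·kg m⁻³).
e = (29.2429 − 24.11) − (81568.5712 − 69525.5) / 3300 = 1.48 km.

1.48 km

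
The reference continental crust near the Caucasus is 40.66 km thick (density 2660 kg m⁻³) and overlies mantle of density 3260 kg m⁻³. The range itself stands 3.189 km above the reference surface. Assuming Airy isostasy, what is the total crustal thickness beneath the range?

Root depth r = h ρ_c / (ρ_m − ρ_c) = 3.189 km × 2660 / 600 = 14.14 km.
Total thickness = T + h + r = 40.66 km + 3.189 km + 14.14 km = 58 km.

58 km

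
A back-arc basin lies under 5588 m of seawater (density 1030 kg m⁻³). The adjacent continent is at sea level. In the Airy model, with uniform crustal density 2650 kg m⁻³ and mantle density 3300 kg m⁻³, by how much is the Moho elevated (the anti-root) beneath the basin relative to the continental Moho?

13900 m

Isostatic balance requires: replacing crust with seawater at the top is compensated by replacing crust with mantle at the base: d (ρ_c − ρ_w) = a (ρ_m − ρ_c).
a = d (ρ_c − ρ_w)/(ρ_m − ρ_c) = 5588 m × 1620/650 = 13900 m.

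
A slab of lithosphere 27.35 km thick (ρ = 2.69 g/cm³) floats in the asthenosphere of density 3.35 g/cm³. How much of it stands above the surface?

5.39 km

Floating equilibrium: submerged depth d = t ρ_obj/ρ_fluid = 27.35 km × 2.69/3.35 = 21.96 km.
Freeboard = t − d = 27.35 km − 21.96 km = 5.39 km.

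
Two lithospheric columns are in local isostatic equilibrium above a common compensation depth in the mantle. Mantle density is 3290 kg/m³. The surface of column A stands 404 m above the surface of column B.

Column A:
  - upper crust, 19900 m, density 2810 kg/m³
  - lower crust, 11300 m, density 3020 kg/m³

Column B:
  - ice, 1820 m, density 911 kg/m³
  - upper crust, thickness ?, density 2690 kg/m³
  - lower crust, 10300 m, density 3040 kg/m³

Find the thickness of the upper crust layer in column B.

7280 m

Take the compensation level at the base of the deeper column (depth z_c below the surface of column A) and equate Σ ρ_i t_i down to z_c; mantle fills any gap and the z_c terms cancel.
Column A: 19900×2810 + 11300×3020 + (z_c − 31200)×3290
Column B: 404×0 + 1820×911 + x×2690 + 10300×3040 + (z_c − 404 − 12120 − x)×3290
The z_c×3290 term appears on both sides and cancels. Collect the known terms of each column as K = Σ(ρt)_known − 3290 × (depth of known layers): K_A = 90045000 − 3290×31200 = −12603000; K_B = 32970020 − 3290×(404 + 12120) = −8233940.
Balance: K_A = K_B − x×(3290 − 2690), so x = (K_B − K_A)/(3290 − 2690) = 4369060/600 = 7280 m.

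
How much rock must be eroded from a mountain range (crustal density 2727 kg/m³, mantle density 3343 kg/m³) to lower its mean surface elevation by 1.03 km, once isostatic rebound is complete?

5.59 km

Net drop Δ = e − u = e − e ρ_c/ρ_m = e (ρ_m − ρ_c)/ρ_m.
e = Δ ρ_m/(ρ_m − ρ_c) = 1.03 km × 3343/616 = 5.59 km.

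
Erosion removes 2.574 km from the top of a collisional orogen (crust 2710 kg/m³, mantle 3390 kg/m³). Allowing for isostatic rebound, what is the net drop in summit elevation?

0.516 km

Rebound u = e ρ_c/ρ_m = 2.574 km × 2710/3390 = 2.058 km.
Net surface drop = e − u = 2.574 km − 2.058 km = e (ρ_m − ρ_c)/ρ_m = 0.516 km.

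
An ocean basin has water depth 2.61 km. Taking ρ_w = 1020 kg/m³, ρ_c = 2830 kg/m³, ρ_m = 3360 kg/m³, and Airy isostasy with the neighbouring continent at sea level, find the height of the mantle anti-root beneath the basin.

8.91 km

Balancing pressure at the compensation depth: replacing crust with seawater at the top is compensated by replacing crust with mantle at the base: d (ρ_c − ρ_w) = a (ρ_m − ρ_c).
a = d (ρ_c − ρ_w)/(ρ_m − ρ_c) = 2.61 km × 1810/530 = 8.91 km.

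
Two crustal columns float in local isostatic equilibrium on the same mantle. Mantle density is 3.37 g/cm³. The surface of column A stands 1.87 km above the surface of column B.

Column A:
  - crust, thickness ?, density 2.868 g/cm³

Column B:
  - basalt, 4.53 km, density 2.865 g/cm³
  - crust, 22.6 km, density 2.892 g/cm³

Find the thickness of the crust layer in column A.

Take the compensation level at the base of the deeper column (depth z_c below the surface of column A) and equate Σ ρ_i t_i down to z_c; mantle fills any gap and the z_c terms cancel.
Column A: x×2.868 + (z_c − 0 − x)×3.37
Column B: 1.87×0 + 4.53×2.865 + 22.6×2.892 + (z_c − 1.87 − 27.13)×3.37
The z_c×3.37 term appears on both sides and cancels. Collect the known terms of each column as K = Σ(ρt)_known − 3.37 × (depth of known layers): K_A = 0 − 3.37×0 = 0; K_B = 78.33765 − 3.37×(1.87 + 27.13) = −19.39235.
Balance: K_A − x×(3.37 − 2.868) = K_B, so x = (K_A − K_B)/(3.37 − 2.868) = 19.3924/0.502 = 38.6 km.

38.6 km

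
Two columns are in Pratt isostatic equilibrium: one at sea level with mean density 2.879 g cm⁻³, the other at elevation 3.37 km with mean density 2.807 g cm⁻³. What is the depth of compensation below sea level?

ρ_ref D = ρ (D + h) → D (ρ_ref − ρ) = ρ h.
D = ρ h/(ρ_ref − ρ) = 2.807 × 3.37 km/(2.879 − 2.807) = 131 km.

131 km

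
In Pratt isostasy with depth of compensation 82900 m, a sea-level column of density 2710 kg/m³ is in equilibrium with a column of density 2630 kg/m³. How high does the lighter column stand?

ρ_ref D = ρ (D + h) → h = D (ρ_ref − ρ)/ρ.
h = 82900 m × (2710 − 2630)/2630 = 2520 m.

2520 m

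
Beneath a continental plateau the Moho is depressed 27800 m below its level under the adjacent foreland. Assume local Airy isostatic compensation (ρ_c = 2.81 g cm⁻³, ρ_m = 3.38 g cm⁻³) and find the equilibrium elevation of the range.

5640 m

Isostatic balance requires: ρ_c h = (ρ_m − ρ_c) r.
h = r (ρ_m − ρ_c) / ρ_c = 27800 m × (3.38 − 2.81) / 2.81 = 5640 m.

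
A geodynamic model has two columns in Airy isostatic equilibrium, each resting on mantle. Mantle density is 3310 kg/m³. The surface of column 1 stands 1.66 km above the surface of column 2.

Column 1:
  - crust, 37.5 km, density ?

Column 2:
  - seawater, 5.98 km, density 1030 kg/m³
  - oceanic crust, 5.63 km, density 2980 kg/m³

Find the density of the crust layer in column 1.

2750 kg/m³

Take the compensation level at the base of the deeper column (depth z_c below the surface of column 1) and equate Σ ρ_i t_i down to z_c; mantle fills any gap and the z_c terms cancel.
Column 1: 37.5×ρ + (z_c − 37.5)×3310
Column 2: 1.66×0 + 5.98×1030 + 5.63×2980 + (z_c − 1.66 − 11.61)×3310
The z_c×3310 term appears on both sides and cancels. Collect the known terms of each column as K = Σ(ρt)_known − 3310 × (depth of known layers): K_1 = 0 − 3310×37.5 = −124125; K_2 = 22936.8 − 3310×(1.66 + 11.61) = −20986.9.
Balance: K_1 + 37.5×ρ = K_2, so ρ = (K_2 − K_1)/37.5 = 103138/37.5 = 2750 kg/m³.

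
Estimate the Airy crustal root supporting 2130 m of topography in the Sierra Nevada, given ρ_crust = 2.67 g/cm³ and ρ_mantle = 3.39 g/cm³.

7900 m

Balancing pressure at the compensation depth: the weight of the topography is balanced by the buoyancy of the root, ρ_c h = (ρ_m − ρ_c) r.
r = h · ρ_c / (ρ_m − ρ_c) = 2130 m × 2.67 / (3.39 − 2.67) = 7900 m.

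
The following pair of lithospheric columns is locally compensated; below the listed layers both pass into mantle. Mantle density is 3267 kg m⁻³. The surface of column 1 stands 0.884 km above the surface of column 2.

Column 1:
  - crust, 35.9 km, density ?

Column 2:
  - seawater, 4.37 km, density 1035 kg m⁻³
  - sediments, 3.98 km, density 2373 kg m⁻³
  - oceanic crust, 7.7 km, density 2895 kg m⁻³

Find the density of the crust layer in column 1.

Take the compensation level at the base of the deeper column (depth z_c below the surface of column 1) and equate Σ ρ_i t_i down to z_c; mantle fills any gap and the z_c terms cancel.
Column 1: 35.9×ρ + (z_c − 35.9)×3267
Column 2: 0.884×0 + 4.37×1035 + 3.98×2373 + 7.7×2895 + (z_c − 0.884 − 16.05)×3267
The z_c×3267 term appears on both sides and cancels. Collect the known terms of each column as K = Σ(ρt)_known − 3267 × (depth of known layers): K_1 = 0 − 3267×35.9 = −117285.3; K_2 = 36258.99 − 3267×(0.884 + 16.05) = −19064.388.
Balance: K_1 + 35.9×ρ = K_2, so ρ = (K_2 − K_1)/35.9 = 98220.9/35.9 = 2740 kg m⁻³.

2740 kg m⁻³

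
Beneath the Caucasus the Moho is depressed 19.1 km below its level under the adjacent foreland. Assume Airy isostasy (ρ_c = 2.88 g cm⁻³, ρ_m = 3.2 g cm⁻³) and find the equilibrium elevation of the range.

For local isostatic compensation: ρ_c h = (ρ_m − ρ_c) r.
h = r (ρ_m − ρ_c) / ρ_c = 19.1 km × (3.2 − 2.88) / 2.88 = 2.12 km.

2.12 km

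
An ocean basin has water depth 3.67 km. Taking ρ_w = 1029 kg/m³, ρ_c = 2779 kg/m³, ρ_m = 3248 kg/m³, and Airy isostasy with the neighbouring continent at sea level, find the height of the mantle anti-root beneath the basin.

Balancing pressure at the compensation depth: replacing crust with seawater at the top is compensated by replacing crust with mantle at the base: d (ρ_c − ρ_w) = a (ρ_m − ρ_c).
a = d (ρ_c − ρ_w)/(ρ_m − ρ_c) = 3.67 km × 1750/469 = 13.7 km.

13.7 km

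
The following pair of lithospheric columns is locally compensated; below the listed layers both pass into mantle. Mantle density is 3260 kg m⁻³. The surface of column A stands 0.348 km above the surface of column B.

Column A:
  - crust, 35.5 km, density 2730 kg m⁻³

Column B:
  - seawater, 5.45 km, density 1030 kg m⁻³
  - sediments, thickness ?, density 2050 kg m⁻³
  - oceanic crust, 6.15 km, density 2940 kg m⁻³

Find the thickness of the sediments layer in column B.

2.94 km

Take the compensation level at the base of the deeper column (depth z_c below the surface of column A) and equate Σ ρ_i t_i down to z_c; mantle fills any gap and the z_c terms cancel.
Column A: 35.5×2730 + (z_c − 35.5)×3260
Column B: 0.348×0 + 5.45×1030 + x×2050 + 6.15×2940 + (z_c − 0.348 − 11.6 − x)×3260
The z_c×3260 term appears on both sides and cancels. Collect the known terms of each column as K = Σ(ρt)_known − 3260 × (depth of known layers): K_A = 96915 − 3260×35.5 = −18815; K_B = 23694.5 − 3260×(0.348 + 11.6) = −15255.98.
Balance: K_A = K_B − x×(3260 − 2050), so x = (K_B − K_A)/(3260 − 2050) = 3559.02/1210 = 2.94 km.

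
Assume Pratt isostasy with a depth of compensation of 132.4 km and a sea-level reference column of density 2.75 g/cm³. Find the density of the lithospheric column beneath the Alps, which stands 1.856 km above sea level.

2.71 g/cm³

Pratt balance: ρ_ref D = ρ (D + h).
ρ = ρ_ref D/(D + h) = 2.75 × 132.4 km/(132.4 km + 1.856 km) = 2.71 g/cm³.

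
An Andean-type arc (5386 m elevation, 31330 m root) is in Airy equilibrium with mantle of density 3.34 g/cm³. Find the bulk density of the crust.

ρ_c h = (ρ_m − ρ_c) r → ρ_c (h + r) = ρ_m r → ρ_c = ρ_m r / (h + r).
ρ_c = 3.34 × 31330 m / (5386 m + 31330 m) = 2.85 g/cm³.

2.85 g/cm³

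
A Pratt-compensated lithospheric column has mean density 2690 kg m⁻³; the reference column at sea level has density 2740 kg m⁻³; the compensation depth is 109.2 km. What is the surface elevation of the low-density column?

2.03 km

ρ_ref D = ρ (D + h) → h = D (ρ_ref − ρ)/ρ.
h = 109.2 km × (2740 − 2690)/2690 = 2.03 km.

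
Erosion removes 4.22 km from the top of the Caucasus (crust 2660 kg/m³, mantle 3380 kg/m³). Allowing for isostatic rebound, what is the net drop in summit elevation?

Rebound u = e ρ_c/ρ_m = 4.22 km × 2660/3380 = 3.321 km.
Net surface drop = e − u = 4.22 km − 3.321 km = e (ρ_m − ρ_c)/ρ_m = 0.899 km.

0.899 km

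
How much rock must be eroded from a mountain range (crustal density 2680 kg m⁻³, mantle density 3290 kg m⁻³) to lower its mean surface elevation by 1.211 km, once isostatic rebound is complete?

6.53 km

Net drop Δ = e − u = e − e ρ_c/ρ_m = e (ρ_m − ρ_c)/ρ_m.
e = Δ ρ_m/(ρ_m − ρ_c) = 1.211 km × 3290/610 = 6.53 km.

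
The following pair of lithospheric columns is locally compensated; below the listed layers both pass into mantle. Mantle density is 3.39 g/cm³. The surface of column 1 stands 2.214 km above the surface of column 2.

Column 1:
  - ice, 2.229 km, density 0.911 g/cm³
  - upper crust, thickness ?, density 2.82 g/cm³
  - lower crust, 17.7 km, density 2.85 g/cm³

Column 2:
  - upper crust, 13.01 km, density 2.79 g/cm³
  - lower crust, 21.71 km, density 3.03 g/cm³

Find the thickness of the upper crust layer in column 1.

14.1 km

Take the compensation level at the base of the deeper column (depth z_c below the surface of column 1) and equate Σ ρ_i t_i down to z_c; mantle fills any gap and the z_c terms cancel.
Column 1: 2.229×0.911 + x×2.82 + 17.7×2.85 + (z_c − 19.929 − x)×3.39
Column 2: 2.214×0 + 13.01×2.79 + 21.71×3.03 + (z_c − 2.214 − 34.72)×3.39
The z_c×3.39 term appears on both sides and cancels. Collect the known terms of each column as K = Σ(ρt)_known − 3.39 × (depth of known layers): K_1 = 52.475619 − 3.39×19.929 = −15.083691; K_2 = 102.0792 − 3.39×(2.214 + 34.72) = −23.12706.
Balance: K_1 − x×(3.39 − 2.82) = K_2, so x = (K_1 − K_2)/(3.39 − 2.82) = 8.04337/0.57 = 14.1 km.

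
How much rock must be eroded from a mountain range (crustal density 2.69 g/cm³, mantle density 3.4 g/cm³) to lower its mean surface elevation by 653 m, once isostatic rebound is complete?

3130 m

Net drop Δ = e − u = e − e ρ_c/ρ_m = e (ρ_m − ρ_c)/ρ_m.
e = Δ ρ_m/(ρ_m − ρ_c) = 653 m × 3.4/0.71 = 3130 m.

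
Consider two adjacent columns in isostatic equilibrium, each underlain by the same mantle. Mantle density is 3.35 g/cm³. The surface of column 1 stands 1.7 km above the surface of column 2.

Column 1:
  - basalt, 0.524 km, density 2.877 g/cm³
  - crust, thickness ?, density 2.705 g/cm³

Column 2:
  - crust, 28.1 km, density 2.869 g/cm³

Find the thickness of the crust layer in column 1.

29.4 km

Take the compensation level at the base of the deeper column (depth z_c below the surface of column 1) and equate Σ ρ_i t_i down to z_c; mantle fills any gap and the z_c terms cancel.
Column 1: 0.524×2.877 + x×2.705 + (z_c − 0.524 − x)×3.35
Column 2: 1.7×0 + 28.1×2.869 + (z_c − 1.7 − 28.1)×3.35
The z_c×3.35 term appears on both sides and cancels. Collect the known terms of each column as K = Σ(ρt)_known − 3.35 × (depth of known layers): K_1 = 1.507548 − 3.35×0.524 = −0.247852; K_2 = 80.6189 − 3.35×(1.7 + 28.1) = −19.2111.
Balance: K_1 − x×(3.35 − 2.705) = K_2, so x = (K_1 − K_2)/(3.35 − 2.705) = 18.9632/0.645 = 29.4 km.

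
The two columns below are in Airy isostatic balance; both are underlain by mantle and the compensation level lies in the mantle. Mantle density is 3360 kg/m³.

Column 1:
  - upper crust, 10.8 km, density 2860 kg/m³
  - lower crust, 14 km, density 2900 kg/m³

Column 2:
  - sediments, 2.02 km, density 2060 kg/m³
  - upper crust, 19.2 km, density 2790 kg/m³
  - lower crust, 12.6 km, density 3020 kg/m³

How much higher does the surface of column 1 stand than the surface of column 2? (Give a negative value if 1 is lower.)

For any compensation level in the mantle, the mantle terms cancel and isostasy reduces to e = (Σt_1 − Σt_2) − (Σ(ρt)_1 − Σ(ρt)_2) / ρ_m.
Σt_1 = 24.8 km; Σt_2 = 33.82 km; Σ(ρt)_1 = 71488; Σ(ρt)_2 = 95781.2 (in km·kg/m³).
e = (24.8 − 33.82) − (71488 − 95781.2) / 3360 = −1.79 km.

−1.79 km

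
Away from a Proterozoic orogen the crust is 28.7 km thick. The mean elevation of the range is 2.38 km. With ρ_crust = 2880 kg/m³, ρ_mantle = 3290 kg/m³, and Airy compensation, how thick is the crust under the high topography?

Root depth r = h ρ_c / (ρ_m − ρ_c) = 2.38 km × 2880 / 410 = 16.72 km.
Total thickness = T + h + r = 28.7 km + 2.38 km + 16.72 km = 47.8 km.

47.8 km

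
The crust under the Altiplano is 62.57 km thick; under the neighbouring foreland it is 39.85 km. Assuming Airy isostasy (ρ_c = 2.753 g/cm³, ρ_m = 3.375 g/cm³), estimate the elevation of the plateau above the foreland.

Excess crust Δ = 62.57 km − 39.85 km = 22.72 km, split between elevation h and root r with h + r = Δ.
Airy balance ρ_c h = (ρ_m − ρ_c) r gives r = h ρ_c/(ρ_m − ρ_c), so h (1 + ρ_c/(ρ_m − ρ_c)) = Δ, i.e. h = Δ (ρ_m − ρ_c)/ρ_m.
h = 22.72 km × 0.622/3.375 = 4.19 km.

4.19 km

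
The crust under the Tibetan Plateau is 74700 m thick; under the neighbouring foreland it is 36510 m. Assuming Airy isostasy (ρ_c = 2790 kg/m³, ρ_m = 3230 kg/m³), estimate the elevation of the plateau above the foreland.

5200 m

Excess crust Δ = 74700 m − 36510 m = 38190 m, split between elevation h and root r with h + r = Δ.
Airy balance ρ_c h = (ρ_m − ρ_c) r gives r = h ρ_c/(ρ_m − ρ_c), so h (1 + ρ_c/(ρ_m − ρ_c)) = Δ, i.e. h = Δ (ρ_m − ρ_c)/ρ_m.
h = 38190 m × 440/3230 = 5200 m.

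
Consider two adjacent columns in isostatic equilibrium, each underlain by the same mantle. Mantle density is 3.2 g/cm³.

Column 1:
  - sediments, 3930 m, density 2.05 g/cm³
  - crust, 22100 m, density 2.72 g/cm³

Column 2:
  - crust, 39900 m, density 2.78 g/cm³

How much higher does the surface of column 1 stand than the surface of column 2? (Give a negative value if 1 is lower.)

−510 m

For any compensation level in the mantle, the mantle terms cancel and isostasy reduces to e = (Σt_1 − Σt_2) − (Σ(ρt)_1 − Σ(ρt)_2) / ρ_m.
Σt_1 = 26030 m; Σt_2 = 39900 m; Σ(ρt)_1 = 68168.5; Σ(ρt)_2 = 110922 (in m·g/cm³).
e = (26030 − 39900) − (68168.5 − 110922) / 3.2 = −510 m.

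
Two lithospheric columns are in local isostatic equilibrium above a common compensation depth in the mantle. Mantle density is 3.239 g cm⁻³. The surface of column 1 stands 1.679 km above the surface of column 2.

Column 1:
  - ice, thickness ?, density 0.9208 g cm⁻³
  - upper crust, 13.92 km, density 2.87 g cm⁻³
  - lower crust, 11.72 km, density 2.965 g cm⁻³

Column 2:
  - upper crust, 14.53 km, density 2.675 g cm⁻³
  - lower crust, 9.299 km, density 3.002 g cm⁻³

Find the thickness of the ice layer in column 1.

3.23 km

Take the compensation level at the base of the deeper column (depth z_c below the surface of column 1) and equate Σ ρ_i t_i down to z_c; mantle fills any gap and the z_c terms cancel.
Column 1: x×0.9208 + 13.92×2.87 + 11.72×2.965 + (z_c − 25.64 − x)×3.239
Column 2: 1.679×0 + 14.53×2.675 + 9.299×3.002 + (z_c − 1.679 − 23.829)×3.239
The z_c×3.239 term appears on both sides and cancels. Collect the known terms of each column as K = Σ(ρt)_known − 3.239 × (depth of known layers): K_1 = 74.7002 − 3.239×25.64 = −8.34776; K_2 = 66.783348 − 3.239×(1.679 + 23.829) = −15.837064.
Balance: K_1 − x×(3.239 − 0.9208) = K_2, so x = (K_1 − K_2)/(3.239 − 0.9208) = 7.4893/2.3182 = 3.23 km.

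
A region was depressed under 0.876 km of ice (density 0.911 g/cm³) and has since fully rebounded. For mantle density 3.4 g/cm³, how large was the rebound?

Removing the load lets mantle flow back in; uplift u satisfies ρ_ice t = ρ_m u.
u = t ρ_ice/ρ_m = 0.876 km × 0.911/3.4 = 0.235 km.

0.235 km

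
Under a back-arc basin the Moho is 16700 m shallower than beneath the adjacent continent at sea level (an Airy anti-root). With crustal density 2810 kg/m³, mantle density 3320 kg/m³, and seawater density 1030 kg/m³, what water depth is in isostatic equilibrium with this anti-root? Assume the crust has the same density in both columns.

4780 m

Replacing a thickness d of crust by seawater at the top must be balanced by replacing crust with mantle at the base: d (ρ_c − ρ_w) = a (ρ_m − ρ_c).
d = a (ρ_m − ρ_c)/(ρ_c − ρ_w) = 16700 m × 510/1780 = 4780 m.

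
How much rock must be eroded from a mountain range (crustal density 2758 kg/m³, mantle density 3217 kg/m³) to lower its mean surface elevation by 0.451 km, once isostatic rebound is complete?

3.16 km

Net drop Δ = e − u = e − e ρ_c/ρ_m = e (ρ_m − ρ_c)/ρ_m.
e = Δ ρ_m/(ρ_m − ρ_c) = 0.451 km × 3217/459 = 3.16 km.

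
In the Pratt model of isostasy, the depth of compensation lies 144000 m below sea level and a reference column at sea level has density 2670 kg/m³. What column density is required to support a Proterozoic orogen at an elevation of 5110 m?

Pratt balance: ρ_ref D = ρ (D + h).
ρ = ρ_ref D/(D + h) = 2670 × 144000 m/(144000 m + 5110 m) = 2580 kg/m³.

2580 kg/m³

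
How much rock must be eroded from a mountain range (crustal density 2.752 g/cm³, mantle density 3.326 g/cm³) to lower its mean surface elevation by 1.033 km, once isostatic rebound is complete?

Net drop Δ = e − u = e − e ρ_c/ρ_m = e (ρ_m − ρ_c)/ρ_m.
e = Δ ρ_m/(ρ_m − ρ_c) = 1.033 km × 3.326/0.574 = 5.99 km.

5.99 km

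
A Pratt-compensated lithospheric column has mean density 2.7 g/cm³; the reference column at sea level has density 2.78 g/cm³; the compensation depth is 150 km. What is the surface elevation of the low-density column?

4.44 km

ρ_ref D = ρ (D + h) → h = D (ρ_ref − ρ)/ρ.
h = 150 km × (2.78 − 2.7)/2.7 = 4.44 km.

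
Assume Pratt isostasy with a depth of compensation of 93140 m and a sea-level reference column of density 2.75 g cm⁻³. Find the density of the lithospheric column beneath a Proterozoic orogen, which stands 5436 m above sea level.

2.6 g cm⁻³

Pratt balance: ρ_ref D = ρ (D + h).
ρ = ρ_ref D/(D + h) = 2.75 × 93140 m/(93140 m + 5436 m) = 2.6 g cm⁻³.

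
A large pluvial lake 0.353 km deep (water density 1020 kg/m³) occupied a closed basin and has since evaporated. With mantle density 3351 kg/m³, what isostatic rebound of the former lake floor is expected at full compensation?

u = d ρ_w/ρ_m = 0.353 km × 1020/3351 = 0.107 km.

0.107 km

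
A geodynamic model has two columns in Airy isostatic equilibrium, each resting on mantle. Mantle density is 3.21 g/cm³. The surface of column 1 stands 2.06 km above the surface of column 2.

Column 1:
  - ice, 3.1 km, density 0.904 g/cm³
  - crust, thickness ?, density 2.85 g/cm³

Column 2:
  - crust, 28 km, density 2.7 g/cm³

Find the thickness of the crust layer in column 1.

38.2 km

Take the compensation level at the base of the deeper column (depth z_c below the surface of column 1) and equate Σ ρ_i t_i down to z_c; mantle fills any gap and the z_c terms cancel.
Column 1: 3.1×0.904 + x×2.85 + (z_c − 3.1 − x)×3.21
Column 2: 2.06×0 + 28×2.7 + (z_c − 2.06 − 28)×3.21
The z_c×3.21 term appears on both sides and cancels. Collect the known terms of each column as K = Σ(ρt)_known − 3.21 × (depth of known layers): K_1 = 2.8024 − 3.21×3.1 = −7.1486; K_2 = 75.6 − 3.21×(2.06 + 28) = −20.8926.
Balance: K_1 − x×(3.21 − 2.85) = K_2, so x = (K_1 − K_2)/(3.21 − 2.85) = 13.744/0.36 = 38.2 km.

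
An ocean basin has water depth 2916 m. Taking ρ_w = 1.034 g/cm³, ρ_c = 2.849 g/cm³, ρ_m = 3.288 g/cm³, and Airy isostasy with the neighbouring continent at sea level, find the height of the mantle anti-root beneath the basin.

Equating mass per unit area of the two columns: replacing crust with seawater at the top is compensated by replacing crust with mantle at the base: d (ρ_c − ρ_w) = a (ρ_m − ρ_c).
a = d (ρ_c − ρ_w)/(ρ_m − ρ_c) = 2916 m × 1.815/0.439 = 12100 m.

12100 m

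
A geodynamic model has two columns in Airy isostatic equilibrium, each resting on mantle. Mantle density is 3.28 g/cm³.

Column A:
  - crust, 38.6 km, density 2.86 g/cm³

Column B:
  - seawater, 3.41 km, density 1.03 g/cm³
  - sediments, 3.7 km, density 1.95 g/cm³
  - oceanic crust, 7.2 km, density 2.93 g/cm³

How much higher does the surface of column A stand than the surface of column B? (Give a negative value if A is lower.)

For any compensation level in the mantle, the mantle terms cancel and isostasy reduces to e = (Σt_A − Σt_B) − (Σ(ρt)_A − Σ(ρt)_B) / ρ_m.
Σt_A = 38.6 km; Σt_B = 14.31 km; Σ(ρt)_A = 110.396; Σ(ρt)_B = 31.8233 (in km·g/cm³).
e = (38.6 − 14.31) − (110.396 − 31.8233) / 3.28 = 0.335 km.

0.335 km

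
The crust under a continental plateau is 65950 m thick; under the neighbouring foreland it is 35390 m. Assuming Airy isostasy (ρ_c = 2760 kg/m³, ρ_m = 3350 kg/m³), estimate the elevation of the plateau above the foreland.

5380 m

Excess crust Δ = 65950 m − 35390 m = 30560 m, split between elevation h and root r with h + r = Δ.
Airy balance ρ_c h = (ρ_m − ρ_c) r gives r = h ρ_c/(ρ_m − ρ_c), so h (1 + ρ_c/(ρ_m − ρ_c)) = Δ, i.e. h = Δ (ρ_m − ρ_c)/ρ_m.
h = 30560 m × 590/3350 = 5380 m.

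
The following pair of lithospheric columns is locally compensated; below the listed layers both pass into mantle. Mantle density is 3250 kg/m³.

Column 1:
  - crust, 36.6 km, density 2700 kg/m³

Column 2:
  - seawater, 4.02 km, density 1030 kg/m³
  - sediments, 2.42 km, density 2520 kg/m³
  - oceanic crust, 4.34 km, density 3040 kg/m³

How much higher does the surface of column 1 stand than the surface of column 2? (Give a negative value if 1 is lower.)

2.62 km

For any compensation level in the mantle, the mantle terms cancel and isostasy reduces to e = (Σt_1 − Σt_2) − (Σ(ρt)_1 − Σ(ρt)_2) / ρ_m.
Σt_1 = 36.6 km; Σt_2 = 10.78 km; Σ(ρt)_1 = 98820; Σ(ρt)_2 = 23432.6 (in km·kg/m³).
e = (36.6 − 10.78) − (98820 − 23432.6) / 3250 = 2.62 km.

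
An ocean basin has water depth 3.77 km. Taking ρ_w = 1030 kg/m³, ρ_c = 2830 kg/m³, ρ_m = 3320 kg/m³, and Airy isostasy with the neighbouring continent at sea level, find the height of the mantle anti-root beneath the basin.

13.8 km

Balancing pressure at the compensation depth: replacing crust with seawater at the top is compensated by replacing crust with mantle at the base: d (ρ_c − ρ_w) = a (ρ_m − ρ_c).
a = d (ρ_c − ρ_w)/(ρ_m − ρ_c) = 3.77 km × 1800/490 = 13.8 km.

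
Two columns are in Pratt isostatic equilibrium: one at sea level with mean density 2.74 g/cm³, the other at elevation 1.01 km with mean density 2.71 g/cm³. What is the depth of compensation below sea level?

91.2 km

ρ_ref D = ρ (D + h) → D (ρ_ref − ρ) = ρ h.
D = ρ h/(ρ_ref − ρ) = 2.71 × 1.01 km/(2.74 − 2.71) = 91.2 km.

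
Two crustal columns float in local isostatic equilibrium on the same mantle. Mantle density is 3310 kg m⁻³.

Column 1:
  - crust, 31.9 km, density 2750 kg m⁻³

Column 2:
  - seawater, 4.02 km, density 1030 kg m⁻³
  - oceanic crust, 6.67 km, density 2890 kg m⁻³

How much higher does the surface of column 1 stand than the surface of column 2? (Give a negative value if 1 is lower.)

1.78 km

For any compensation level in the mantle, the mantle terms cancel and isostasy reduces to e = (Σt_1 − Σt_2) − (Σ(ρt)_1 − Σ(ρt)_2) / ρ_m.
Σt_1 = 31.9 km; Σt_2 = 10.69 km; Σ(ρt)_1 = 87725; Σ(ρt)_2 = 23416.9 (in km·kg m⁻³).
e = (31.9 − 10.69) − (87725 − 23416.9) / 3310 = 1.78 km.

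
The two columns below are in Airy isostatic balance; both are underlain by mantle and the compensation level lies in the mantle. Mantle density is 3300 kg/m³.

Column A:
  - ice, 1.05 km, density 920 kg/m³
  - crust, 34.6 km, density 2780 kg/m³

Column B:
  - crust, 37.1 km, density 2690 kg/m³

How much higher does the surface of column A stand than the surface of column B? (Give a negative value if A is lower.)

−0.648 km

For any compensation level in the mantle, the mantle terms cancel and isostasy reduces to e = (Σt_A − Σt_B) − (Σ(ρt)_A − Σ(ρt)_B) / ρ_m.
Σt_A = 35.65 km; Σt_B = 37.1 km; Σ(ρt)_A = 97154; Σ(ρt)_B = 99799 (in km·kg/m³).
e = (35.65 − 37.1) − (97154 − 99799) / 3300 = −0.648 km.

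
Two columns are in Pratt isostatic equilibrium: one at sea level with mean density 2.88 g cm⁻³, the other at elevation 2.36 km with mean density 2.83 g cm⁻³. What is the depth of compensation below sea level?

ρ_ref D = ρ (D + h) → D (ρ_ref − ρ) = ρ h.
D = ρ h/(ρ_ref − ρ) = 2.83 × 2.36 km/(2.88 − 2.83) = 134 km.

134 km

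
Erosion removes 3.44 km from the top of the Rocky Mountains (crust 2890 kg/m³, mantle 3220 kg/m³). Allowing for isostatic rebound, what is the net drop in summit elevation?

0.353 km

Rebound u = e ρ_c/ρ_m = 3.44 km × 2890/3220 = 3.087 km.
Net surface drop = e − u = 3.44 km − 3.087 km = e (ρ_m − ρ_c)/ρ_m = 0.353 km.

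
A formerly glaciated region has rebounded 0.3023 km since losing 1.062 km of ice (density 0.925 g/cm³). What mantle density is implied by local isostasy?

3.25 g/cm³

ρ_m = ρ_ice t / u = 0.925 × 1.062 km/0.3023 km = 3.25 g/cm³.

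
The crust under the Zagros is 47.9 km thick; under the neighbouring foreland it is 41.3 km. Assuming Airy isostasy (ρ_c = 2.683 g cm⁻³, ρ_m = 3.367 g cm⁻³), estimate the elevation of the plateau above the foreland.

Excess crust Δ = 47.9 km − 41.3 km = 6.6 km, split between elevation h and root r with h + r = Δ.
Airy balance ρ_c h = (ρ_m − ρ_c) r gives r = h ρ_c/(ρ_m − ρ_c), so h (1 + ρ_c/(ρ_m − ρ_c)) = Δ, i.e. h = Δ (ρ_m − ρ_c)/ρ_m.
h = 6.6 km × 0.684/3.367 = 1.34 km.

1.34 km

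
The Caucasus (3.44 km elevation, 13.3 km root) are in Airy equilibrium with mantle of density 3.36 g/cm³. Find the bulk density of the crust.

ρ_c h = (ρ_m − ρ_c) r → ρ_c (h + r) = ρ_m r → ρ_c = ρ_m r / (h + r).
ρ_c = 3.36 × 13.3 km / (3.44 km + 13.3 km) = 2.67 g/cm³.

2.67 g/cm³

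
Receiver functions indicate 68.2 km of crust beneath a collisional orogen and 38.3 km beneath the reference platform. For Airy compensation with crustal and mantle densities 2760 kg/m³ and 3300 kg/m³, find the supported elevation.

Excess crust Δ = 68.2 km − 38.3 km = 29.9 km, split between elevation h and root r with h + r = Δ.
Airy balance ρ_c h = (ρ_m − ρ_c) r gives r = h ρ_c/(ρ_m − ρ_c), so h (1 + ρ_c/(ρ_m − ρ_c)) = Δ, i.e. h = Δ (ρ_m − ρ_c)/ρ_m.
h = 29.9 km × 540/3300 = 4.89 km.

4.89 km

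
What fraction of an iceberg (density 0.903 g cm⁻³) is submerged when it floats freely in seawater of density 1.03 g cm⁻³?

Submerged fraction = ρ_obj/ρ_fluid = 0.903/1.03 = 0.877.

0.877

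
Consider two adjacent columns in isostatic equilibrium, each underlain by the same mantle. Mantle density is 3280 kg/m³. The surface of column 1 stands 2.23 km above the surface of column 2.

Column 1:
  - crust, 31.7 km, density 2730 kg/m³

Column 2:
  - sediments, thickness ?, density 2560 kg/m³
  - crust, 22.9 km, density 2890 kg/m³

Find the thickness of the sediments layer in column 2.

Take the compensation level at the base of the deeper column (depth z_c below the surface of column 1) and equate Σ ρ_i t_i down to z_c; mantle fills any gap and the z_c terms cancel.
Column 1: 31.7×2730 + (z_c − 31.7)×3280
Column 2: 2.23×0 + x×2560 + 22.9×2890 + (z_c − 2.23 − 22.9 − x)×3280
The z_c×3280 term appears on both sides and cancels. Collect the known terms of each column as K = Σ(ρt)_known − 3280 × (depth of known layers): K_1 = 86541 − 3280×31.7 = −17435; K_2 = 66181 − 3280×(2.23 + 22.9) = −16245.4.
Balance: K_1 = K_2 − x×(3280 − 2560), so x = (K_2 − K_1)/(3280 − 2560) = 1189.6/720 = 1.65 km.

1.65 km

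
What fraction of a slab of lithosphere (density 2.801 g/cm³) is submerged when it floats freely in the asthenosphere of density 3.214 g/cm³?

0.871

Submerged fraction = ρ_obj/ρ_fluid = 2.801/3.214 = 0.871.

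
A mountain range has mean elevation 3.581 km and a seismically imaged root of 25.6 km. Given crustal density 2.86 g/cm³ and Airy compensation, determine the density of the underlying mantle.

Airy balance: ρ_c h = (ρ_m − ρ_c) r → ρ_m = ρ_c (1 + h/r).
ρ_m = 2.86 × (1 + 3.581 km/25.6 km) = 3.26 g/cm³.

3.26 g/cm³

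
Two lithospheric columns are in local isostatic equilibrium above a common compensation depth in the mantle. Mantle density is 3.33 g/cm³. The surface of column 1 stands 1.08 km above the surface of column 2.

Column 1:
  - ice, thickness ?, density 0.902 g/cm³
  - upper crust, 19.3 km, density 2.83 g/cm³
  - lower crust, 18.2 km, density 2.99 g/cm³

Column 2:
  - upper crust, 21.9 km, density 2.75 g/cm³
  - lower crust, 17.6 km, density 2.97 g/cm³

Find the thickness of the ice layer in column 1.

Take the compensation level at the base of the deeper column (depth z_c below the surface of column 1) and equate Σ ρ_i t_i down to z_c; mantle fills any gap and the z_c terms cancel.
Column 1: x×0.902 + 19.3×2.83 + 18.2×2.99 + (z_c − 37.5 − x)×3.33
Column 2: 1.08×0 + 21.9×2.75 + 17.6×2.97 + (z_c − 1.08 − 39.5)×3.33
The z_c×3.33 term appears on both sides and cancels. Collect the known terms of each column as K = Σ(ρt)_known − 3.33 × (depth of known layers): K_1 = 109.037 − 3.33×37.5 = −15.838; K_2 = 112.497 − 3.33×(1.08 + 39.5) = −22.6344.
Balance: K_1 − x×(3.33 − 0.902) = K_2, so x = (K_1 − K_2)/(3.33 − 0.902) = 6.7964/2.428 = 2.8 km.

2.8 km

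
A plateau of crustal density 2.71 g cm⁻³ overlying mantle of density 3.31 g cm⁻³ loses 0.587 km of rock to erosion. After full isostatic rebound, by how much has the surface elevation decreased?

Rebound u = e ρ_c/ρ_m = 0.587 km × 2.71/3.31 = 0.4806 km.
Net surface drop = e − u = 0.587 km − 0.4806 km = e (ρ_m − ρ_c)/ρ_m = 0.106 km.

0.106 km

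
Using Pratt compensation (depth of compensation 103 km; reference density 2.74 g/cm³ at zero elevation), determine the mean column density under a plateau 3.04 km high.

2.66 g/cm³

Pratt balance: ρ_ref D = ρ (D + h).
ρ = ρ_ref D/(D + h) = 2.74 × 103 km/(103 km + 3.04 km) = 2.66 g/cm³.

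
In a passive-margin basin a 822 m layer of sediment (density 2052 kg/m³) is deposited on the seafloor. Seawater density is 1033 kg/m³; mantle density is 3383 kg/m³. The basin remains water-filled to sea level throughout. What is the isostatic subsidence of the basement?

356 m

Submarine loading: the sediment displaces seawater, and the subsidence is in turn flooded, so s (ρ_m − ρ_w) = t (ρ_sed − ρ_w).
s = 822 m × (2052 − 1033) / (3383 − 1033) = 356 m.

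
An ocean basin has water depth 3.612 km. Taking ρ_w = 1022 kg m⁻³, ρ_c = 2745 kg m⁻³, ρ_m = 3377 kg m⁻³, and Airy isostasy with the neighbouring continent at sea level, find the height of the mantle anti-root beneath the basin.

9.85 km

Balancing pressure at the compensation depth: replacing crust with seawater at the top is compensated by replacing crust with mantle at the base: d (ρ_c − ρ_w) = a (ρ_m − ρ_c).
a = d (ρ_c − ρ_w)/(ρ_m − ρ_c) = 3.612 km × 1723/632 = 9.85 km.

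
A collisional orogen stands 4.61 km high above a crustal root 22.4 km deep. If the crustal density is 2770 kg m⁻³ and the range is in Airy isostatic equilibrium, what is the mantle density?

Airy balance: ρ_c h = (ρ_m − ρ_c) r → ρ_m = ρ_c (1 + h/r).
ρ_m = 2770 × (1 + 4.61 km/22.4 km) = 3340 kg m⁻³.

3340 kg m⁻³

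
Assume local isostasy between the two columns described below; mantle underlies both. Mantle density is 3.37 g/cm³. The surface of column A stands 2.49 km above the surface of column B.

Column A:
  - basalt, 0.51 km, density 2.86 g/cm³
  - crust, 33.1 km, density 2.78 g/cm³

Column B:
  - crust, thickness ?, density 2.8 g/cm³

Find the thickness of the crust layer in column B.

20 km

Take the compensation level at the base of the deeper column (depth z_c below the surface of column A) and equate Σ ρ_i t_i down to z_c; mantle fills any gap and the z_c terms cancel.
Column A: 0.51×2.86 + 33.1×2.78 + (z_c − 33.61)×3.37
Column B: 2.49×0 + x×2.8 + (z_c − 2.49 − 0 − x)×3.37
The z_c×3.37 term appears on both sides and cancels. Collect the known terms of each column as K = Σ(ρt)_known − 3.37 × (depth of known layers): K_A = 93.4766 − 3.37×33.61 = −19.7891; K_B = 0 − 3.37×(2.49 + 0) = −8.3913.
Balance: K_A = K_B − x×(3.37 − 2.8), so x = (K_B − K_A)/(3.37 − 2.8) = 11.3978/0.57 = 20 km.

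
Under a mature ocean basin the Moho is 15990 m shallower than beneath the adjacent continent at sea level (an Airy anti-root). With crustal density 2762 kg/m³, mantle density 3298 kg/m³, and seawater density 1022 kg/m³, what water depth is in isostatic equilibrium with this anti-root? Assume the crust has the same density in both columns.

Replacing a thickness d of crust by seawater at the top must be balanced by replacing crust with mantle at the base: d (ρ_c − ρ_w) = a (ρ_m − ρ_c).
d = a (ρ_m − ρ_c)/(ρ_c − ρ_w) = 15990 m × 536/1740 = 4930 m.

4930 m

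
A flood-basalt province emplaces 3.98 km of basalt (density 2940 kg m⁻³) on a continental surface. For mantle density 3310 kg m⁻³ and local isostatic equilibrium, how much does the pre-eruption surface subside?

Subaerial loading: s = t ρ_load / ρ_m.
s = 3.98 km × 2940/3310 = 3.54 km.

3.54 km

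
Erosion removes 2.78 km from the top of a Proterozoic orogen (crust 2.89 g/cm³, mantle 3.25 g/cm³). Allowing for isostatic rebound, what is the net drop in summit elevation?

0.308 km

Rebound u = e ρ_c/ρ_m = 2.78 km × 2.89/3.25 = 2.472 km.
Net surface drop = e − u = 2.78 km − 2.472 km = e (ρ_m − ρ_c)/ρ_m = 0.308 km.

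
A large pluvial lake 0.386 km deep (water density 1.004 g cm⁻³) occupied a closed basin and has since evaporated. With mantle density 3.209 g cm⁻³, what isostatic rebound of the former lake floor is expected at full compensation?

0.121 km

u = d ρ_w/ρ_m = 0.386 km × 1.004/3.209 = 0.121 km.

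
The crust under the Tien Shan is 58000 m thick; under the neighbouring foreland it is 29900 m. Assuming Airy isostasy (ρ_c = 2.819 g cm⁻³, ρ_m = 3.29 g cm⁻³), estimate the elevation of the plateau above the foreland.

4020 m

Excess crust Δ = 58000 m − 29900 m = 28100 m, split between elevation h and root r with h + r = Δ.
Airy balance ρ_c h = (ρ_m − ρ_c) r gives r = h ρ_c/(ρ_m − ρ_c), so h (1 + ρ_c/(ρ_m − ρ_c)) = Δ, i.e. h = Δ (ρ_m − ρ_c)/ρ_m.
h = 28100 m × 0.471/3.29 = 4020 m.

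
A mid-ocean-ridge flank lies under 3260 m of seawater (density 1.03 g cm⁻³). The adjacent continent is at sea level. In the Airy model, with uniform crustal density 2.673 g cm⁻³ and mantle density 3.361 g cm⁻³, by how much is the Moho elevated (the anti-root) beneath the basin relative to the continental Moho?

7790 m

Isostatic balance requires: replacing crust with seawater at the top is compensated by replacing crust with mantle at the base: d (ρ_c − ρ_w) = a (ρ_m − ρ_c).
a = d (ρ_c − ρ_w)/(ρ_m − ρ_c) = 3260 m × 1.643/0.688 = 7790 m.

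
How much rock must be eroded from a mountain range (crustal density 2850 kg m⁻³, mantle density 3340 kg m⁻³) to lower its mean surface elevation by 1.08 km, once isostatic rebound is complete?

7.36 km

Net drop Δ = e − u = e − e ρ_c/ρ_m = e (ρ_m − ρ_c)/ρ_m.
e = Δ ρ_m/(ρ_m − ρ_c) = 1.08 km × 3340/490 = 7.36 km.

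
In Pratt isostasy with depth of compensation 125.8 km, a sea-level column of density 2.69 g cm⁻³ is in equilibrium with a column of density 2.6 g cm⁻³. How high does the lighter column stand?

4.35 km

ρ_ref D = ρ (D + h) → h = D (ρ_ref − ρ)/ρ.
h = 125.8 km × (2.69 − 2.6)/2.6 = 4.35 km.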